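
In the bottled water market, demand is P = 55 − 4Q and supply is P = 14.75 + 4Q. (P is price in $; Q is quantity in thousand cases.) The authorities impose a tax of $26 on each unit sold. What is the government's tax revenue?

$46.31 thousand

Competitive equilibrium: 55 − 4Q = 14.75 + 4Q → Q* = 5.0313, P* = 34.875.
With the tax, the buyer price exceeds the seller price by 26: (55 − 4Q) − (14.75 + 4Q) = 26 → Q' = 1.7813.
Tax revenue = 26 × 1.7813 = $46.31 thousand.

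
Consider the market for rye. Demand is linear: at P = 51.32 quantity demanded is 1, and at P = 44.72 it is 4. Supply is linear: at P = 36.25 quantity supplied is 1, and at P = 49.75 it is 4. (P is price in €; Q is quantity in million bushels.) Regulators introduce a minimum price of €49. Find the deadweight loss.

Demand slope = (44.72 − 51.32)/(4 − 1) = −2.2, so P = 53.52 − 2.2Q.
Supply slope = (49.75 − 36.25)/(4 − 1) = 4.5, so P = 31.75 + 4.5Q.
Competitive equilibrium: 53.52 − 2.2Q = 31.75 + 4.5Q → Q* = 3.2493, P* = 46.3716.
At the floor P = 49, quantity demanded = (53.52 − 49)/2.2 = 2.0545.
Sellers' marginal cost at Q' = 2.0545: 31.75 + 4.5·2.0545 = 40.9953.
ΔQ = 3.2493 − 2.0545 = 1.1948; wedge = 49 − 40.9953 = 8.0047.
Welfare loss = ½ × 1.1948 × 8.0047 = €4.78 million.

€4.78 million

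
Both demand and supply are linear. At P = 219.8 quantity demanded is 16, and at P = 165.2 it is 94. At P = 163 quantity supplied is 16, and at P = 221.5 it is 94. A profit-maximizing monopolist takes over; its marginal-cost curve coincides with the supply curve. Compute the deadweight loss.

Demand slope = (165.2 − 219.8)/(94 − 16) = −0.7, so P = 231 − 0.7Q.
Supply slope = (221.5 − 163)/(94 − 16) = 0.75, so P = 151 + 0.75Q.
Competitive equilibrium: 231 − 0.7Q = 151 + 0.75Q → Q* = 55.1724, P* = 192.3793.
Marginal revenue: MR = 231 − 1.4Q. Set MR = MC: 231 − 1.4Q = 151 + 0.75Q → Q_m = 37.2093.
Price P_m = 231 − 0.7·37.2093 = 204.9535; MC(Q_m) = 151 + 0.75·37.2093 = 178.907.
Competitive Q* = 55.1724, so ΔQ = 17.9631; wedge = 204.9535 − 178.907 = 26.0465.
Deadweight loss = ½ × 17.9631 × 26.0465 = 233.94.

233.94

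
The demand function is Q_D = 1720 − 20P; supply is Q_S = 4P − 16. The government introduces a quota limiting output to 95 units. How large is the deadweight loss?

4770.42

In inverse form: demand P = 86 − 0.05Q, supply P = 4 + 0.25Q.
Competitive equilibrium: 86 − 0.05Q = 4 + 0.25Q → Q* = 273.3333, P* = 72.3333.
At Q = 95: demand price = 86 − 0.05·95 = 81.25; supply price = 4 + 0.25·95 = 27.75.
ΔQ = 273.3333 − 95 = 178.3333; wedge = 81.25 − 27.75 = 53.5.
Deadweight loss = ½ × 178.3333 × 53.5 = 4770.42.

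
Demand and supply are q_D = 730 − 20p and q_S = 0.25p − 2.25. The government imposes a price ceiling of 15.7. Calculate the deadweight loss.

52.98

In inverse form: demand p = 36.5 − 0.05q, supply p = 9 + 4q.
Competitive equilibrium: 36.5 − 0.05q = 9 + 4q → q* = 6.7901, p* = 36.1605.
At the ceiling p = 15.7, quantity supplied = (15.7 − 9)/4 = 1.675.
Willingness to pay at q' = 1.675: 36.5 − 0.05·1.675 = 36.4163.
Δq = 6.7901 − 1.675 = 5.1151; wedge = 36.4163 − 15.7 = 20.7163.
The triangle = ½ × 5.1151 × 20.7163 = 52.98.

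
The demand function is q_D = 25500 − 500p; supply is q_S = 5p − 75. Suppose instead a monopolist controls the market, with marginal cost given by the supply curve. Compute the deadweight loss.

0.31

In inverse form: demand p = 51 − 0.002q, supply p = 15 + 0.2q.
Competitive equilibrium: 51 − 0.002q = 15 + 0.2q → q* = 178.2178, p* = 50.6436.
Marginal revenue: MR = 51 − 0.004q. Set MR = MC: 51 − 0.004q = 15 + 0.2q → q_m = 176.4706.
Price p_m = 51 − 0.002·176.4706 = 50.6471; MC(q_m) = 15 + 0.2·176.4706 = 50.2941.
Competitive q* = 178.2178, so Δq = 1.7472; wedge = 50.6471 − 50.2941 = 0.353.
Deadweight loss = ½ × 1.7472 × 0.353 = 0.31.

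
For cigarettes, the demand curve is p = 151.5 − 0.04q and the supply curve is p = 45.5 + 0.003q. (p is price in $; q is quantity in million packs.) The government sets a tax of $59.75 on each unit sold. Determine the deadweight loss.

Competitive equilibrium: 151.5 − 0.04q = 45.5 + 0.003q → q* = 2465.11628, p* = 52.89535.
With the tax, the buyer price exceeds the seller price by 59.75: (151.5 − 0.04q) − (45.5 + 0.003q) = 59.75 → q' = 1075.5814.
Δq = 2465.11628 − 1075.5814 = 1389.53488; the wedge equals the tax, 59.75.
DWL = ½ × 1389.53488 × 59.75 = $41512.35 million.

$41512.35 million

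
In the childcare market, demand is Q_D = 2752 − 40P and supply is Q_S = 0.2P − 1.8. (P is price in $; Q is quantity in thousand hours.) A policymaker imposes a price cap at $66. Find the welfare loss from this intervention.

$0.63 thousand

In inverse form: demand P = 68.8 − 0.025Q, supply P = 9 + 5Q.
Competitive equilibrium: 68.8 − 0.025Q = 9 + 5Q → Q* = 11.9005, P* = 68.5025.
At the ceiling P = 66, quantity supplied = (66 − 9)/5 = 11.4.
Willingness to pay at Q' = 11.4: 68.8 − 0.025·11.4 = 68.515.
ΔQ = 11.9005 − 11.4 = 0.5005; wedge = 68.515 − 66 = 2.515.
Deadweight loss = ½ × 0.5005 × 2.515 = $0.63 thousand.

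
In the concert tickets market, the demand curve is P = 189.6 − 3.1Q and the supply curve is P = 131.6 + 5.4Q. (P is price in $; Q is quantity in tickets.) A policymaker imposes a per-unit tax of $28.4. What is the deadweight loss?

Competitive equilibrium: 189.6 − 3.1Q = 131.6 + 5.4Q → Q* = 6.8235, P* = 168.4471.
With the tax, the buyer price exceeds the seller price by 28.4: (189.6 − 3.1Q) − (131.6 + 5.4Q) = 28.4 → Q' = 3.4824.
ΔQ = 6.8235 − 3.4824 = 3.3411; the wedge equals the tax, 28.4.
Deadweight loss = ½ × 3.3411 × 28.4 = $47.44.

$47.44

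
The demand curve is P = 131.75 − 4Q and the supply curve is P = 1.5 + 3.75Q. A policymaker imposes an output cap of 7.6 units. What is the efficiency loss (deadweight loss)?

328.44

Competitive equilibrium: 131.75 − 4Q = 1.5 + 3.75Q → Q* = 16.8065, P* = 64.5242.
At Q = 7.6: demand price = 131.75 − 4·7.6 = 101.35; supply price = 1.5 + 3.75·7.6 = 30.
ΔQ = 16.8065 − 7.6 = 9.2065; wedge = 101.35 − 30 = 71.35.
Welfare loss = ½ × 9.2065 × 71.35 = 328.44.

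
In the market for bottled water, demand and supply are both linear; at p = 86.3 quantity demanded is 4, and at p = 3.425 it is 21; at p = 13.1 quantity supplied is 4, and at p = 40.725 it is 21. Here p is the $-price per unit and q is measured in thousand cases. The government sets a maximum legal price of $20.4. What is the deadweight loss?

$148.92 thousand

Demand slope = (3.425 − 86.3)/(21 − 4) = −4.875, so p = 105.8 − 4.875q.
Supply slope = (40.725 − 13.1)/(21 − 4) = 1.625, so p = 6.6 + 1.625q.
Competitive equilibrium: 105.8 − 4.875q = 6.6 + 1.625q → q* = 15.2615, p* = 31.4.
At the ceiling p = 20.4, quantity supplied = (20.4 − 6.6)/1.625 = 8.4923.
Willingness to pay at q' = 8.4923: 105.8 − 4.875·8.4923 = 64.4.
Δq = 15.2615 − 8.4923 = 6.7692; wedge = 64.4 − 20.4 = 44.
DWL = ½ × 6.7692 × 44 = $148.92 thousand.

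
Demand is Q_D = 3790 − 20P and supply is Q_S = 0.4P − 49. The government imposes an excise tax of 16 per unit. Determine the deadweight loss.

In inverse form: demand P = 189.5 − 0.05Q, supply P = 122.5 + 2.5Q.
Competitive equilibrium: 189.5 − 0.05Q = 122.5 + 2.5Q → Q* = 26.2745, P* = 188.1863.
With the tax, the buyer price exceeds the seller price by 16: (189.5 − 0.05Q) − (122.5 + 2.5Q) = 16 → Q' = 20.
ΔQ = 26.2745 − 20 = 6.2745; the wedge equals the tax, 16.
DWL = ½ × 6.2745 × 16 = 50.20.

50.20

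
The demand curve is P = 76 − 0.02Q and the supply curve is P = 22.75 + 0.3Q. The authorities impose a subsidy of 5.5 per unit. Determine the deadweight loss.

Competitive equilibrium: 76 − 0.02Q = 22.75 + 0.3Q → Q* = 166.4063, P* = 72.6719.
The subsidy lowers effective supply by 5.5: P = 17.25 + 0.3Q.
New quantity: 76 − 0.02Q = 17.25 + 0.3Q → Q' = 183.5938.
Overproduction ΔQ = 183.5938 − 166.4063 = 17.1875; wedge = subsidy = 5.5.
DWL = ½ × 17.1875 × 5.5 = 47.27.

47.27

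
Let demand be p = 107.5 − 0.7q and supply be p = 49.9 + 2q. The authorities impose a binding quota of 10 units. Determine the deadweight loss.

Competitive equilibrium: 107.5 − 0.7q = 49.9 + 2q → q* = 21.3333, p* = 92.5667.
At q = 10: demand price = 107.5 − 0.7·10 = 100.5; supply price = 49.9 + 2·10 = 69.9.
Δq = 21.3333 − 10 = 11.3333; wedge = 100.5 − 69.9 = 30.6.
Welfare loss = ½ × 11.3333 × 30.6 = 173.40.

173.40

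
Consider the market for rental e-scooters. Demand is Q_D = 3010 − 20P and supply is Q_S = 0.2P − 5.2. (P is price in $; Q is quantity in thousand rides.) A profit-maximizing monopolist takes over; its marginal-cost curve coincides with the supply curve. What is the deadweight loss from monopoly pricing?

$0.15 thousand

In inverse form: demand P = 150.5 − 0.05Q, supply P = 26 + 5Q.
Competitive equilibrium: 150.5 − 0.05Q = 26 + 5Q → Q* = 24.6535, P* = 149.2673.
Marginal revenue: MR = 150.5 − 0.1Q. Set MR = MC: 150.5 − 0.1Q = 26 + 5Q → Q_m = 24.4118.
Price P_m = 150.5 − 0.05·24.4118 = 149.2794; MC(Q_m) = 26 + 5·24.4118 = 148.059.
Competitive Q* = 24.6535, so ΔQ = 0.2417; wedge = 149.2794 − 148.059 = 1.2204.
Welfare loss = ½ × 0.2417 × 1.2204 = $0.15 thousand.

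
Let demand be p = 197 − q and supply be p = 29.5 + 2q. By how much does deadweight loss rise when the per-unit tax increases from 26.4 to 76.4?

856.67

Competitive equilibrium: 197 − q = 29.5 + 2q → q* = 55.8333, p* = 141.1667.
For a per-unit tax t: Δq = t/3, so DWL = ½·t·(t/3) = t²/6.
At t = 26.4: DWL = 116.16. At t = 76.4: DWL = 972.827.
Increase = 972.827 − 116.16 = 856.67.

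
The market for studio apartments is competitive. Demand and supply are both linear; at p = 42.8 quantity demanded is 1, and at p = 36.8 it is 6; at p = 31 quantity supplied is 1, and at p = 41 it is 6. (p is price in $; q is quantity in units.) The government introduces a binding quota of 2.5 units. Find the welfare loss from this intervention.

$7.66

Demand slope = (36.8 − 42.8)/(6 − 1) = −1.2, so p = 44 − 1.2q.
Supply slope = (41 − 31)/(6 − 1) = 2, so p = 29 + 2q.
Competitive equilibrium: 44 − 1.2q = 29 + 2q → q* = 4.6875, p* = 38.375.
At q = 2.5: demand price = 44 − 1.2·2.5 = 41; supply price = 29 + 2·2.5 = 34.
Δq = 4.6875 − 2.5 = 2.1875; wedge = 41 − 34 = 7.
Deadweight loss = ½ × 2.1875 × 7 = $7.66.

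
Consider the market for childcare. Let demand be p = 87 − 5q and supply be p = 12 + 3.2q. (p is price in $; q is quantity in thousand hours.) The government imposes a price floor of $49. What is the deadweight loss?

$9.80 thousand

Competitive equilibrium: 87 − 5q = 12 + 3.2q → q* = 9.1463, p* = 41.2683.
At the floor p = 49, quantity demanded = (87 − 49)/5 = 7.6.
Sellers' marginal cost at q' = 7.6: 12 + 3.2·7.6 = 36.32.
Δq = 9.1463 − 7.6 = 1.5463; wedge = 49 − 36.32 = 12.68.
The triangle = ½ × 1.5463 × 12.68 = $9.80 thousand.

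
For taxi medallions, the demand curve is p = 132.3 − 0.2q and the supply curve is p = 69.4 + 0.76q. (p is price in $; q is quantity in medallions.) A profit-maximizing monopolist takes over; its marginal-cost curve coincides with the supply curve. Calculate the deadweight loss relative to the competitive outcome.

$61.26

Competitive equilibrium: 132.3 − 0.2q = 69.4 + 0.76q → q* = 65.5208, p* = 119.1958.
Marginal revenue: MR = 132.3 − 0.4q. Set MR = MC: 132.3 − 0.4q = 69.4 + 0.76q → q_m = 54.2241.
Price p_m = 132.3 − 0.2·54.2241 = 121.4552; MC(q_m) = 69.4 + 0.76·54.2241 = 110.6103.
Competitive q* = 65.5208, so Δq = 11.2967; wedge = 121.4552 − 110.6103 = 10.8449.
DWL = ½ × 11.2967 × 10.8449 = $61.26.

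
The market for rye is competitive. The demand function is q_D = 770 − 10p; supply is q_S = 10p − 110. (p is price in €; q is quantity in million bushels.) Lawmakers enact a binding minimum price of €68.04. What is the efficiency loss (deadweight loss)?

In inverse form: demand p = 77 − 0.1q, supply p = 11 + 0.1q.
Competitive equilibrium: 77 − 0.1q = 11 + 0.1q → q* = 330, p* = 44.
At the floor p = 68.04, quantity demanded = (77 − 68.04)/0.1 = 89.6.
Sellers' marginal cost at q' = 89.6: 11 + 0.1·89.6 = 19.96.
Δq = 330 − 89.6 = 240.4; wedge = 68.04 − 19.96 = 48.08.
DWL = ½ × 240.4 × 48.08 = €5779.216 million.

€5779.216 million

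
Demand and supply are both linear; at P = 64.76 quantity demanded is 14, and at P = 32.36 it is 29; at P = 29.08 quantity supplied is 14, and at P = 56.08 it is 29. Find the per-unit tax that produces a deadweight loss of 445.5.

59.4

Demand slope = (32.36 − 64.76)/(29 − 14) = −2.16, so P = 95 − 2.16Q.
Supply slope = (56.08 − 29.08)/(29 − 14) = 1.8, so P = 3.88 + 1.8Q.
Competitive equilibrium: 95 − 2.16Q = 3.88 + 1.8Q → Q* = 23.0101, P* = 45.2982.
A tax t gives ΔQ = t/3.96 and wedge t, so DWL = t²/7.92.
t²/7.92 = 445.5 → t² = 3528.36 → t = 59.4.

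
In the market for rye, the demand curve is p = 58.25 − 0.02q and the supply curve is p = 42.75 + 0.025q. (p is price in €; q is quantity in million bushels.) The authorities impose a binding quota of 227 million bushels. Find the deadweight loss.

€310.35 million

Competitive equilibrium: 58.25 − 0.02q = 42.75 + 0.025q → q* = 344.4444, p* = 51.3611.
At q = 227: demand price = 58.25 − 0.02·227 = 53.71; supply price = 42.75 + 0.025·227 = 48.425.
Δq = 344.4444 − 227 = 117.4444; wedge = 53.71 − 48.425 = 5.285.
Welfare loss = ½ × 117.4444 × 5.285 = €310.35 million.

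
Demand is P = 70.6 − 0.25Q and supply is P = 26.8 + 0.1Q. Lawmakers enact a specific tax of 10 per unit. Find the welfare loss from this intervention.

142.86

Competitive equilibrium: 70.6 − 0.25Q = 26.8 + 0.1Q → Q* = 125.1429, P* = 39.3143.
With the tax, the buyer price exceeds the seller price by 10: (70.6 − 0.25Q) − (26.8 + 0.1Q) = 10 → Q' = 96.5714.
ΔQ = 125.1429 − 96.5714 = 28.5715; the wedge equals the tax, 10.
DWL = ½ × 28.5715 × 10 = 142.86.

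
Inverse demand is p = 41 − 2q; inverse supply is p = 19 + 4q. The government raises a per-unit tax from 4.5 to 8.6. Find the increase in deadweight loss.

Competitive equilibrium: 41 − 2q = 19 + 4q → q* = 3.6667, p* = 33.6667.
For a per-unit tax t: Δq = t/6, so DWL = ½·t·(t/6) = t²/12.
At t = 4.5: DWL = 1.688. At t = 8.6: DWL = 6.163.
Increase = 6.163 − 1.688 = 4.48.

4.48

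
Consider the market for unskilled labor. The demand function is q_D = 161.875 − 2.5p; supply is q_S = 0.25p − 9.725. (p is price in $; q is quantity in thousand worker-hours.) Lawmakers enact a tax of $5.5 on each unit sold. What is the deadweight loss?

$3.44 thousand

In inverse form: demand p = 64.75 − 0.4q, supply p = 38.9 + 4q.
Competitive equilibrium: 64.75 − 0.4q = 38.9 + 4q → q* = 5.875, p* = 62.4.
With the tax, the buyer price exceeds the seller price by 5.5: (64.75 − 0.4q) − (38.9 + 4q) = 5.5 → q' = 4.625.
Δq = 5.875 − 4.625 = 1.25; the wedge equals the tax, 5.5.
DWL = ½ × 1.25 × 5.5 = $3.44 thousand.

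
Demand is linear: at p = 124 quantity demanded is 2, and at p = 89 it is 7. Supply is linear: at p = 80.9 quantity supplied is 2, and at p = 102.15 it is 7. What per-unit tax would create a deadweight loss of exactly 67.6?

Demand slope = (89 − 124)/(7 − 2) = −7, so p = 138 − 7q.
Supply slope = (102.15 − 80.9)/(7 − 2) = 4.25, so p = 72.4 + 4.25q.
Competitive equilibrium: 138 − 7q = 72.4 + 4.25q → q* = 5.8311, p* = 97.1822.
A tax t gives Δq = t/11.25 and wedge t, so DWL = t²/22.5.
t²/22.5 = 67.6 → t² = 1521 → t = 39.

39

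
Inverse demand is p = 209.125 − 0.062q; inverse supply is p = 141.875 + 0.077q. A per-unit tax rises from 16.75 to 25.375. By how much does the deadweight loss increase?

1306.94

Competitive equilibrium: 209.125 − 0.062q = 141.875 + 0.077q → q* = 483.8129, p* = 179.1286.
For a per-unit tax t: Δq = t/0.139, so DWL = ½·t·(t/0.139) = t²/0.278.
At t = 16.75: DWL = 1009.218. At t = 25.375: DWL = 2316.153.
Increase = 2316.153 − 1009.218 = 1306.94.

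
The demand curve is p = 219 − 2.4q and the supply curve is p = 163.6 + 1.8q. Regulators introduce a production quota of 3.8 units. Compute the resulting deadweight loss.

Competitive equilibrium: 219 − 2.4q = 163.6 + 1.8q → q* = 13.1905, p* = 187.3429.
At q = 3.8: demand price = 219 − 2.4·3.8 = 209.88; supply price = 163.6 + 1.8·3.8 = 170.44.
Δq = 13.1905 − 3.8 = 9.3905; wedge = 209.88 − 170.44 = 39.44.
Deadweight loss = ½ × 9.3905 × 39.44 = 185.18.

185.18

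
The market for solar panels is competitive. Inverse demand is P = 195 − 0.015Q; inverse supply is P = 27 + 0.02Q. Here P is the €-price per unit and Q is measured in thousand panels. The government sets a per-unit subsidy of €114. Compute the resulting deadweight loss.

€185657.14 thousand

Competitive equilibrium: 195 − 0.015Q = 27 + 0.02Q → Q* = 4800, P* = 123.
The subsidy lowers effective supply by 114: P = 0.02Q − 87.
New quantity: 195 − 0.015Q = 0.02Q − 87 → Q' = 8057.14286.
Overproduction ΔQ = 8057.14286 − 4800 = 3257.14286; wedge = subsidy = 114.
DWL = ½ × 3257.14286 × 114 = €185657.14 thousand.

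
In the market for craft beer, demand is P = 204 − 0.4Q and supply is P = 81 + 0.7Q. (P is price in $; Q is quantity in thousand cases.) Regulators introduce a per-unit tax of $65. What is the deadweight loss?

Competitive equilibrium: 204 − 0.4Q = 81 + 0.7Q → Q* = 111.8182, P* = 159.2727.
With the tax, the buyer price exceeds the seller price by 65: (204 − 0.4Q) − (81 + 0.7Q) = 65 → Q' = 52.7273.
ΔQ = 111.8182 − 52.7273 = 59.0909; the wedge equals the tax, 65.
Deadweight loss = ½ × 59.0909 × 65 = $1920.45 thousand.

$1920.45 thousand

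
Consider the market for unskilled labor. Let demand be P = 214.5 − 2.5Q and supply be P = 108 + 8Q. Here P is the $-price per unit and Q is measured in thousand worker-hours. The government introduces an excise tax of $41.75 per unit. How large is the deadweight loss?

$83 thousand

Competitive equilibrium: 214.5 − 2.5Q = 108 + 8Q → Q* = 10.1429, P* = 189.1429.
With the tax, the buyer price exceeds the seller price by 41.75: (214.5 − 2.5Q) − (108 + 8Q) = 41.75 → Q' = 6.1667.
ΔQ = 10.1429 − 6.1667 = 3.9762; the wedge equals the tax, 41.75.
Deadweight loss = ½ × 3.9762 × 41.75 = $83 thousand.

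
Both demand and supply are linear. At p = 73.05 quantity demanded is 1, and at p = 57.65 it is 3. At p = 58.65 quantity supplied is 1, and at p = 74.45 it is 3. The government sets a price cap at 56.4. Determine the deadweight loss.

11.38

Demand slope = (57.65 − 73.05)/(3 − 1) = −7.7, so p = 80.75 − 7.7q.
Supply slope = (74.45 − 58.65)/(3 − 1) = 7.9, so p = 50.75 + 7.9q.
Competitive equilibrium: 80.75 − 7.7q = 50.75 + 7.9q → q* = 1.9231, p* = 65.9423.
At the ceiling p = 56.4, quantity supplied = (56.4 − 50.75)/7.9 = 0.7152.
Willingness to pay at q' = 0.7152: 80.75 − 7.7·0.7152 = 75.243.
Δq = 1.9231 − 0.7152 = 1.2079; wedge = 75.243 − 56.4 = 18.843.
Welfare loss = ½ × 1.2079 × 18.843 = 11.38.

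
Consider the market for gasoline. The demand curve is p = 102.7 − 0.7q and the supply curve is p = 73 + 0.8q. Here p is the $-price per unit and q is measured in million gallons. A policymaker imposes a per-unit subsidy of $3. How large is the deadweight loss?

$3 million

Competitive equilibrium: 102.7 − 0.7q = 73 + 0.8q → q* = 19.8, p* = 88.84.
The subsidy lowers effective supply by 3: p = 70 + 0.8q.
New quantity: 102.7 − 0.7q = 70 + 0.8q → q' = 21.8.
Overproduction Δq = 21.8 − 19.8 = 2; wedge = subsidy = 3.
Welfare loss = ½ × 2 × 3 = $3 million.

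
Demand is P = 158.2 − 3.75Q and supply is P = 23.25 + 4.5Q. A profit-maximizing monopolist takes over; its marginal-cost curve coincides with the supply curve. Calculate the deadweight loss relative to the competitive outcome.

107.79

Competitive equilibrium: 158.2 − 3.75Q = 23.25 + 4.5Q → Q* = 16.3576, P* = 96.8591.
Marginal revenue: MR = 158.2 − 7.5Q. Set MR = MC: 158.2 − 7.5Q = 23.25 + 4.5Q → Q_m = 11.2458.
Price P_m = 158.2 − 3.75·11.2458 = 116.0283; MC(Q_m) = 23.25 + 4.5·11.2458 = 73.8561.
Competitive Q* = 16.3576, so ΔQ = 5.1118; wedge = 116.0283 − 73.8561 = 42.1722.
Deadweight loss = ½ × 5.1118 × 42.1722 = 107.79.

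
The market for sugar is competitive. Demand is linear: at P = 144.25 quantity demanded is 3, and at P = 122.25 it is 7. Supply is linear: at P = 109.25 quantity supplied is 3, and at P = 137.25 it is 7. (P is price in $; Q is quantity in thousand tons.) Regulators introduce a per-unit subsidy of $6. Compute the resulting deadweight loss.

Demand slope = (122.25 − 144.25)/(7 − 3) = −5.5, so P = 160.75 − 5.5Q.
Supply slope = (137.25 − 109.25)/(7 − 3) = 7, so P = 88.25 + 7Q.
Competitive equilibrium: 160.75 − 5.5Q = 88.25 + 7Q → Q* = 5.8, P* = 128.85.
The subsidy lowers effective supply by 6: P = 82.25 + 7Q.
New quantity: 160.75 − 5.5Q = 82.25 + 7Q → Q' = 6.28.
Overproduction ΔQ = 6.28 − 5.8 = 0.48; wedge = subsidy = 6.
Welfare loss = ½ × 0.48 × 6 = $1.44 thousand.

$1.44 thousand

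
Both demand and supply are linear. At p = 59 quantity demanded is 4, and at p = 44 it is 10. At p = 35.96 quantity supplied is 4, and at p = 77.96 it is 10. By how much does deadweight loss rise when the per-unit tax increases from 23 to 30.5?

Demand slope = (44 − 59)/(10 − 4) = −2.5, so p = 69 − 2.5q.
Supply slope = (77.96 − 35.96)/(10 − 4) = 7, so p = 7.96 + 7q.
Competitive equilibrium: 69 − 2.5q = 7.96 + 7q → q* = 6.4253, p* = 52.9368.
For a per-unit tax t: Δq = t/9.5, so DWL = ½·t·(t/9.5) = t²/19.
At t = 23: DWL = 27.842. At t = 30.5: DWL = 48.961.
Increase = 48.961 − 27.842 = 21.12.

21.12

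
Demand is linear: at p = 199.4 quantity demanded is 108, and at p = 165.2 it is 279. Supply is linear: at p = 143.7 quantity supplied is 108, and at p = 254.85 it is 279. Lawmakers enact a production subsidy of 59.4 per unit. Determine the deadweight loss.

2075.51

Demand slope = (165.2 − 199.4)/(279 − 108) = −0.2, so p = 221 − 0.2q.
Supply slope = (254.85 − 143.7)/(279 − 108) = 0.65, so p = 73.5 + 0.65q.
Competitive equilibrium: 221 − 0.2q = 73.5 + 0.65q → q* = 173.5294, p* = 186.2941.
The subsidy lowers effective supply by 59.4: p = 14.1 + 0.65q.
New quantity: 221 − 0.2q = 14.1 + 0.65q → q' = 243.4118.
Overproduction Δq = 243.4118 − 173.5294 = 69.8824; wedge = subsidy = 59.4.
Deadweight loss = ½ × 69.8824 × 59.4 = 2075.51.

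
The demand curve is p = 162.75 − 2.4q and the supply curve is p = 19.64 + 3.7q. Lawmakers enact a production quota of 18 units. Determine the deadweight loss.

90.95

Competitive equilibrium: 162.75 − 2.4q = 19.64 + 3.7q → q* = 23.4607, p* = 106.4444.
At q = 18: demand price = 162.75 − 2.4·18 = 119.55; supply price = 19.64 + 3.7·18 = 86.24.
Δq = 23.4607 − 18 = 5.4607; wedge = 119.55 − 86.24 = 33.31.
DWL = ½ × 5.4607 × 33.31 = 90.95.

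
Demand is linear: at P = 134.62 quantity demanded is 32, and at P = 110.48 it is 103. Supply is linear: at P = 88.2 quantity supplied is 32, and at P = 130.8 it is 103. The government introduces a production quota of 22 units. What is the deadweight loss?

Demand slope = (110.48 − 134.62)/(103 − 32) = −0.34, so P = 145.5 − 0.34Q.
Supply slope = (130.8 − 88.2)/(103 − 32) = 0.6, so P = 69 + 0.6Q.
Competitive equilibrium: 145.5 − 0.34Q = 69 + 0.6Q → Q* = 81.383, P* = 117.8298.
At Q = 22: demand price = 145.5 − 0.34·22 = 138.02; supply price = 69 + 0.6·22 = 82.2.
ΔQ = 81.383 − 22 = 59.383; wedge = 138.02 − 82.2 = 55.82.
Welfare loss = ½ × 59.383 × 55.82 = 1657.38.

1657.38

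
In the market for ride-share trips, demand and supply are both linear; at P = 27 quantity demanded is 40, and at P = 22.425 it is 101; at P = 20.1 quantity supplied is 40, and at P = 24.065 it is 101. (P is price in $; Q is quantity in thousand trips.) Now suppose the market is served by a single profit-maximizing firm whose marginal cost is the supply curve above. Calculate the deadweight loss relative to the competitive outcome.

Demand slope = (22.425 − 27)/(101 − 40) = −0.075, so P = 30 − 0.075Q.
Supply slope = (24.065 − 20.1)/(101 − 40) = 0.065, so P = 17.5 + 0.065Q.
Competitive equilibrium: 30 − 0.075Q = 17.5 + 0.065Q → Q* = 89.28571, P* = 23.30357.
Marginal revenue: MR = 30 − 0.15Q. Set MR = MC: 30 − 0.15Q = 17.5 + 0.065Q → Q_m = 58.13953.
Price P_m = 30 − 0.075·58.13953 = 25.63954; MC(Q_m) = 17.5 + 0.065·58.13953 = 21.27907.
Competitive Q* = 89.28571, so ΔQ = 31.14618; wedge = 25.63954 − 21.27907 = 4.36047.
Deadweight loss = ½ × 31.14618 × 4.36047 = $67.91 thousand.

$67.91 thousand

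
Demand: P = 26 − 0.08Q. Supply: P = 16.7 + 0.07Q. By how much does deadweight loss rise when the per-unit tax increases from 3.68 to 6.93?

114.94

Competitive equilibrium: 26 − 0.08Q = 16.7 + 0.07Q → Q* = 62, P* = 21.04.
For a per-unit tax t: ΔQ = t/0.15, so DWL = ½·t·(t/0.15) = t²/0.3.
At t = 3.68: DWL = 45.141. At t = 6.93: DWL = 160.083.
Increase = 160.083 − 45.141 = 114.94.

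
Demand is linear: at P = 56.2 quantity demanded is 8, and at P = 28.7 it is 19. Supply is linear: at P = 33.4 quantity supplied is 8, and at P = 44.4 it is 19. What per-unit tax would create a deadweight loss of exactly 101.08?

26.6

Demand slope = (28.7 − 56.2)/(19 − 8) = −2.5, so P = 76.2 − 2.5Q.
Supply slope = (44.4 − 33.4)/(19 − 8) = 1, so P = 25.4 + Q.
Competitive equilibrium: 76.2 − 2.5Q = 25.4 + Q → Q* = 14.5143, P* = 39.9143.
A tax t gives ΔQ = t/3.5 and wedge t, so DWL = t²/7.
t²/7 = 101.08 → t² = 707.56 → t = 26.6.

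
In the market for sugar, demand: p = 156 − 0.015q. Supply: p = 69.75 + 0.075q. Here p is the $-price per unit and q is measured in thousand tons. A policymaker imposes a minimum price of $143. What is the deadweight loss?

$378.125 thousand

Competitive equilibrium: 156 − 0.015q = 69.75 + 0.075q → q* = 958.3333, p* = 141.625.
At the floor p = 143, quantity demanded = (156 − 143)/0.015 = 866.6667.
Sellers' marginal cost at q' = 866.6667: 69.75 + 0.075·866.6667 = 134.75.
Δq = 958.3333 − 866.6667 = 91.6666; wedge = 143 − 134.75 = 8.25.
The triangle = ½ × 91.6666 × 8.25 = $378.125 thousand.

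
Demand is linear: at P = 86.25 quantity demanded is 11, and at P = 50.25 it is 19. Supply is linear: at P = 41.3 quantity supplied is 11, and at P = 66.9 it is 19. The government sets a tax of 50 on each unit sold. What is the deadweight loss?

Demand slope = (50.25 − 86.25)/(19 − 11) = −4.5, so P = 135.75 − 4.5Q.
Supply slope = (66.9 − 41.3)/(19 − 11) = 3.2, so P = 6.1 + 3.2Q.
Competitive equilibrium: 135.75 − 4.5Q = 6.1 + 3.2Q → Q* = 16.8377, P* = 59.9805.
With the tax, the buyer price exceeds the seller price by 50: (135.75 − 4.5Q) − (6.1 + 3.2Q) = 50 → Q' = 10.3442.
ΔQ = 16.8377 − 10.3442 = 6.4935; the wedge equals the tax, 50.
The triangle = ½ × 6.4935 × 50 = 162.34.

162.34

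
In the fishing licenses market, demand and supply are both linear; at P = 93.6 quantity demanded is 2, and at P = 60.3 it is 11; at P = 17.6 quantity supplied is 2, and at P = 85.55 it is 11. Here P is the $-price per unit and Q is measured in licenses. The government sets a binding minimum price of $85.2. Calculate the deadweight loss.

$113.16

Demand slope = (60.3 − 93.6)/(11 − 2) = −3.7, so P = 101 − 3.7Q.
Supply slope = (85.55 − 17.6)/(11 − 2) = 7.55, so P = 2.5 + 7.55Q.
Competitive equilibrium: 101 − 3.7Q = 2.5 + 7.55Q → Q* = 8.7556, P* = 68.6044.
At the floor P = 85.2, quantity demanded = (101 − 85.2)/3.7 = 4.2703.
Sellers' marginal cost at Q' = 4.2703: 2.5 + 7.55·4.2703 = 34.7408.
ΔQ = 8.7556 − 4.2703 = 4.4853; wedge = 85.2 − 34.7408 = 50.4592.
Welfare loss = ½ × 4.4853 × 50.4592 = $113.16.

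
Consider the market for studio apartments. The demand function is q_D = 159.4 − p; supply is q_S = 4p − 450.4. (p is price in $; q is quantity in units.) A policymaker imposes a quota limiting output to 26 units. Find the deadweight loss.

$81.796

In inverse form: demand p = 159.4 − q, supply p = 112.6 + 0.25q.
Competitive equilibrium: 159.4 − q = 112.6 + 0.25q → q* = 37.44, p* = 121.96.
At q = 26: demand price = 159.4 − 1·26 = 133.4; supply price = 112.6 + 0.25·26 = 119.1.
Δq = 37.44 − 26 = 11.44; wedge = 133.4 − 119.1 = 14.3.
Welfare loss = ½ × 11.44 × 14.3 = $81.796.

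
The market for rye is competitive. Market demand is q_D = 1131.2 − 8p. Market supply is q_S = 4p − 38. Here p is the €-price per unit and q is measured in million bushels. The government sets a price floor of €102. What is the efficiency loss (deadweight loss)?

In inverse form: demand p = 141.4 − 0.125q, supply p = 9.5 + 0.25q.
Competitive equilibrium: 141.4 − 0.125q = 9.5 + 0.25q → q* = 351.7333, p* = 97.4333.
At the floor p = 102, quantity demanded = (141.4 − 102)/0.125 = 315.2.
Sellers' marginal cost at q' = 315.2: 9.5 + 0.25·315.2 = 88.3.
Δq = 351.7333 − 315.2 = 36.5333; wedge = 102 − 88.3 = 13.7.
DWL = ½ × 36.5333 × 13.7 = €250.25 million.

€250.25 million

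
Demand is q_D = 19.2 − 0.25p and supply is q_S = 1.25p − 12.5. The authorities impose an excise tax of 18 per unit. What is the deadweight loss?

33.75

In inverse form: demand p = 76.8 − 4q, supply p = 10 + 0.8q.
Competitive equilibrium: 76.8 − 4q = 10 + 0.8q → q* = 13.9167, p* = 21.1333.
With the tax, the buyer price exceeds the seller price by 18: (76.8 − 4q) − (10 + 0.8q) = 18 → q' = 10.1667.
Δq = 13.9167 − 10.1667 = 3.75; the wedge equals the tax, 18.
Welfare loss = ½ × 3.75 × 18 = 33.75.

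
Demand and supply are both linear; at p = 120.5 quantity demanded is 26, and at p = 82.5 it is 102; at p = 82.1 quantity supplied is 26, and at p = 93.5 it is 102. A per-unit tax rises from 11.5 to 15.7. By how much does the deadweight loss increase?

Demand slope = (82.5 − 120.5)/(102 − 26) = −0.5, so p = 133.5 − 0.5q.
Supply slope = (93.5 − 82.1)/(102 − 26) = 0.15, so p = 78.2 + 0.15q.
Competitive equilibrium: 133.5 − 0.5q = 78.2 + 0.15q → q* = 85.0769, p* = 90.9615.
For a per-unit tax t: Δq = t/0.65, so DWL = ½·t·(t/0.65) = t²/1.3.
At t = 11.5: DWL = 101.731. At t = 15.7: DWL = 189.608.
Increase = 189.608 − 101.731 = 87.88.

87.88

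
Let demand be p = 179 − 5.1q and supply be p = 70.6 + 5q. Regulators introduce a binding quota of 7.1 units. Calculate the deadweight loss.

66.64

Competitive equilibrium: 179 − 5.1q = 70.6 + 5q → q* = 10.7327, p* = 124.2634.
At q = 7.1: demand price = 179 − 5.1·7.1 = 142.79; supply price = 70.6 + 5·7.1 = 106.1.
Δq = 10.7327 − 7.1 = 3.6327; wedge = 142.79 − 106.1 = 36.69.
Deadweight loss = ½ × 3.6327 × 36.69 = 66.64.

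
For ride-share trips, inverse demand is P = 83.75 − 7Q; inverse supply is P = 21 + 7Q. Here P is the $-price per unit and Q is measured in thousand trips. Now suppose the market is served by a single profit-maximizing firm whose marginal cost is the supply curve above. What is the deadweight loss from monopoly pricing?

$15.63 thousand

Competitive equilibrium: 83.75 − 7Q = 21 + 7Q → Q* = 4.48214, P* = 52.375.
Marginal revenue: MR = 83.75 − 14Q. Set MR = MC: 83.75 − 14Q = 21 + 7Q → Q_m = 2.9881.
Price P_m = 83.75 − 7·2.9881 = 62.8333; MC(Q_m) = 21 + 7·2.9881 = 41.9167.
Competitive Q* = 4.48214, so ΔQ = 1.49404; wedge = 62.8333 − 41.9167 = 20.9166.
Welfare loss = ½ × 1.49404 × 20.9166 = $15.63 thousand.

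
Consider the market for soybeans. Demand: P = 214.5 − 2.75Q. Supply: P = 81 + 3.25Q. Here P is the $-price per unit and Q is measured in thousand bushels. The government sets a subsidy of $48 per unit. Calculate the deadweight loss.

$192 thousand

Competitive equilibrium: 214.5 − 2.75Q = 81 + 3.25Q → Q* = 22.25, P* = 153.3125.
The subsidy lowers effective supply by 48: P = 33 + 3.25Q.
New quantity: 214.5 − 2.75Q = 33 + 3.25Q → Q' = 30.25.
Overproduction ΔQ = 30.25 − 22.25 = 8; wedge = subsidy = 48.
Deadweight loss = ½ × 8 × 48 = $192 thousand.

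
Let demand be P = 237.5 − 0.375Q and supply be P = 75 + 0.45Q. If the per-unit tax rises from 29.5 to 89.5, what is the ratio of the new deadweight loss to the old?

9.205

Competitive equilibrium: 237.5 − 0.375Q = 75 + 0.45Q → Q* = 196.9697, P* = 163.6364.
For a per-unit tax t: ΔQ = t/0.825, so DWL = ½·t·(t/0.825) = t²/1.65.
At t = 29.5: DWL = 527.424. At t = 89.5: DWL = 4854.697.
Ratio = (89.5/29.5)² = 9.205.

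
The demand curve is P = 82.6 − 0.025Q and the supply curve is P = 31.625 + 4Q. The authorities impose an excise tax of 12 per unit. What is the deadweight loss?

17.89

Competitive equilibrium: 82.6 − 0.025Q = 31.625 + 4Q → Q* = 12.6646, P* = 82.2834.
With the tax, the buyer price exceeds the seller price by 12: (82.6 − 0.025Q) − (31.625 + 4Q) = 12 → Q' = 9.6832.
ΔQ = 12.6646 − 9.6832 = 2.9814; the wedge equals the tax, 12.
DWL = ½ × 2.9814 × 12 = 17.89.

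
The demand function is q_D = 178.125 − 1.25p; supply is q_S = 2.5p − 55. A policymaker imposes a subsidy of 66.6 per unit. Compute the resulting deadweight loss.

In inverse form: demand p = 142.5 − 0.8q, supply p = 22 + 0.4q.
Competitive equilibrium: 142.5 − 0.8q = 22 + 0.4q → q* = 100.4167, p* = 62.1667.
The subsidy lowers effective supply by 66.6: p = 0.4q − 44.6.
New quantity: 142.5 − 0.8q = 0.4q − 44.6 → q' = 155.9167.
Overproduction Δq = 155.9167 − 100.4167 = 55.5; wedge = subsidy = 66.6.
Welfare loss = ½ × 55.5 × 66.6 = 1848.15.

1848.15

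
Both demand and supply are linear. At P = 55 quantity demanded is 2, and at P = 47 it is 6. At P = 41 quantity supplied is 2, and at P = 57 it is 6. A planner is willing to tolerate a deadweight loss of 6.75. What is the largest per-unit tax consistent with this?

9

Demand slope = (47 − 55)/(6 − 2) = −2, so P = 59 − 2Q.
Supply slope = (57 − 41)/(6 − 2) = 4, so P = 33 + 4Q.
Competitive equilibrium: 59 − 2Q = 33 + 4Q → Q* = 4.3333, P* = 50.3333.
A tax t gives ΔQ = t/6 and wedge t, so DWL = t²/12.
t²/12 = 6.75 → t² = 81 → t = 9.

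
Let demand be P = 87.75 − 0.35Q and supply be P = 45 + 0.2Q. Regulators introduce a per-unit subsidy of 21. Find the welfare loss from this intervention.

Competitive equilibrium: 87.75 − 0.35Q = 45 + 0.2Q → Q* = 77.7273, P* = 60.5455.
The subsidy lowers effective supply by 21: P = 24 + 0.2Q.
New quantity: 87.75 − 0.35Q = 24 + 0.2Q → Q' = 115.9091.
Overproduction ΔQ = 115.9091 − 77.7273 = 38.1818; wedge = subsidy = 21.
The triangle = ½ × 38.1818 × 21 = 400.91.

400.91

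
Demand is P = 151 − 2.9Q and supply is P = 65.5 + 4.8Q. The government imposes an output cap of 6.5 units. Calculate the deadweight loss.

81.60

Competitive equilibrium: 151 − 2.9Q = 65.5 + 4.8Q → Q* = 11.1039, P* = 118.7987.
At Q = 6.5: demand price = 151 − 2.9·6.5 = 132.15; supply price = 65.5 + 4.8·6.5 = 96.7.
ΔQ = 11.1039 − 6.5 = 4.6039; wedge = 132.15 − 96.7 = 35.45.
The triangle = ½ × 4.6039 × 35.45 = 81.60.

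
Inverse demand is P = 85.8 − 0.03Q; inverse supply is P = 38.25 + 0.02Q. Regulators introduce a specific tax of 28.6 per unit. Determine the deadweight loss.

Competitive equilibrium: 85.8 − 0.03Q = 38.25 + 0.02Q → Q* = 951, P* = 57.27.
With the tax, the buyer price exceeds the seller price by 28.6: (85.8 − 0.03Q) − (38.25 + 0.02Q) = 28.6 → Q' = 379.
ΔQ = 951 − 379 = 572; the wedge equals the tax, 28.6.
Deadweight loss = ½ × 572 × 28.6 = 8179.60.

8179.60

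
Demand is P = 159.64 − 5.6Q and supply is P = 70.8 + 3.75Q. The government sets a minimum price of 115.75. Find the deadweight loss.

Competitive equilibrium: 159.64 − 5.6Q = 70.8 + 3.75Q → Q* = 9.5016, P* = 106.431.
At the floor P = 115.75, quantity demanded = (159.64 − 115.75)/5.6 = 7.8375.
Sellers' marginal cost at Q' = 7.8375: 70.8 + 3.75·7.8375 = 100.1906.
ΔQ = 9.5016 − 7.8375 = 1.6641; wedge = 115.75 − 100.1906 = 15.5594.
DWL = ½ × 1.6641 × 15.5594 = 12.95.

12.95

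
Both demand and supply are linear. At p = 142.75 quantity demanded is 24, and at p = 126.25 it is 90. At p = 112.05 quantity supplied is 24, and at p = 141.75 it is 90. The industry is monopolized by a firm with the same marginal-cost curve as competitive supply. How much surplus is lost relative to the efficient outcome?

111.61

Demand slope = (126.25 − 142.75)/(90 − 24) = −0.25, so p = 148.75 − 0.25q.
Supply slope = (141.75 − 112.05)/(90 − 24) = 0.45, so p = 101.25 + 0.45q.
Competitive equilibrium: 148.75 − 0.25q = 101.25 + 0.45q → q* = 67.8571, p* = 131.7857.
Marginal revenue: MR = 148.75 − 0.5q. Set MR = MC: 148.75 − 0.5q = 101.25 + 0.45q → q_m = 50.
Price p_m = 148.75 − 0.25·50 = 136.25; MC(q_m) = 101.25 + 0.45·50 = 123.75.
Competitive q* = 67.8571, so Δq = 17.8571; wedge = 136.25 − 123.75 = 12.5.
The triangle = ½ × 17.8571 × 12.5 = 111.61.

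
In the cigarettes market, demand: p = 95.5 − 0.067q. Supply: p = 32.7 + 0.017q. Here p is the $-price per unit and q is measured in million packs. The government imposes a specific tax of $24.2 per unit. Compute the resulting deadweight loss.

Competitive equilibrium: 95.5 − 0.067q = 32.7 + 0.017q → q* = 747.619, p* = 45.4095.
With the tax, the buyer price exceeds the seller price by 24.2: (95.5 − 0.067q) − (32.7 + 0.017q) = 24.2 → q' = 459.5238.
Δq = 747.619 − 459.5238 = 288.0952; the wedge equals the tax, 24.2.
Welfare loss = ½ × 288.0952 × 24.2 = $3485.95 million.

$3485.95 million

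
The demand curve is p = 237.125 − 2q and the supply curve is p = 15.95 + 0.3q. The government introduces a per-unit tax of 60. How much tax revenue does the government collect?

4204.57

Competitive equilibrium: 237.125 − 2q = 15.95 + 0.3q → q* = 96.163, p* = 44.7989.
With the tax, the buyer price exceeds the seller price by 60: (237.125 − 2q) − (15.95 + 0.3q) = 60 → q' = 70.0761.
Tax revenue = 60 × 70.0761 = 4204.57.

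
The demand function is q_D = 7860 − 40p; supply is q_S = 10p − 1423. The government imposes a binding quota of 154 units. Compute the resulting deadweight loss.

In inverse form: demand p = 196.5 − 0.025q, supply p = 142.3 + 0.1q.
Competitive equilibrium: 196.5 − 0.025q = 142.3 + 0.1q → q* = 433.6, p* = 185.66.
At q = 154: demand price = 196.5 − 0.025·154 = 192.65; supply price = 142.3 + 0.1·154 = 157.7.
Δq = 433.6 − 154 = 279.6; wedge = 192.65 − 157.7 = 34.95.
DWL = ½ × 279.6 × 34.95 = 4886.01.

4886.01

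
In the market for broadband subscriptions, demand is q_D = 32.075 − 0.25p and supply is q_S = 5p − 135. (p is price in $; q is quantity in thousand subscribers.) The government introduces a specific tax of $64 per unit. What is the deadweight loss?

$487.62 thousand

In inverse form: demand p = 128.3 − 4q, supply p = 27 + 0.2q.
Competitive equilibrium: 128.3 − 4q = 27 + 0.2q → q* = 24.119, p* = 31.8238.
With the tax, the buyer price exceeds the seller price by 64: (128.3 − 4q) − (27 + 0.2q) = 64 → q' = 8.881.
Δq = 24.119 − 8.881 = 15.238; the wedge equals the tax, 64.
DWL = ½ × 15.238 × 64 = $487.62 thousand.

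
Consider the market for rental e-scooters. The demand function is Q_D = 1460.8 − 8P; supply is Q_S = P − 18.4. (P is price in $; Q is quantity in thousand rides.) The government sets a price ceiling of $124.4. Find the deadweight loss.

In inverse form: demand P = 182.6 − 0.125Q, supply P = 18.4 + Q.
Competitive equilibrium: 182.6 − 0.125Q = 18.4 + Q → Q* = 145.9556, P* = 164.3556.
At the ceiling P = 124.4, quantity supplied = (124.4 − 18.4)/1 = 106.
Willingness to pay at Q' = 106: 182.6 − 0.125·106 = 169.35.
ΔQ = 145.9556 − 106 = 39.9556; wedge = 169.35 − 124.4 = 44.95.
The triangle = ½ × 39.9556 × 44.95 = $898 thousand.

$898 thousand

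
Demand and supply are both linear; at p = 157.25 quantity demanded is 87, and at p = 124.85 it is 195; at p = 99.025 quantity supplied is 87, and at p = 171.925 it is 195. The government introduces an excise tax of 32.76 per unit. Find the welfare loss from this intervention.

Demand slope = (124.85 − 157.25)/(195 − 87) = −0.3, so p = 183.35 − 0.3q.
Supply slope = (171.925 − 99.025)/(195 − 87) = 0.675, so p = 40.3 + 0.675q.
Competitive equilibrium: 183.35 − 0.3q = 40.3 + 0.675q → q* = 146.7179, p* = 139.3346.
With the tax, the buyer price exceeds the seller price by 32.76: (183.35 − 0.3q) − (40.3 + 0.675q) = 32.76 → q' = 113.1179.
Δq = 146.7179 − 113.1179 = 33.6; the wedge equals the tax, 32.76.
The triangle = ½ × 33.6 × 32.76 = 550.368.

550.368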